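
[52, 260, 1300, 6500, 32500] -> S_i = 52*5^i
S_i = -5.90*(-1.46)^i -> [-5.9, 8.61, -12.58, 18.36, -26.81]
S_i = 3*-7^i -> [3, -21, 147, -1029, 7203]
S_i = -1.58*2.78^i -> [-1.58, -4.39, -12.21, -33.95, -94.37]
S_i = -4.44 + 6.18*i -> [-4.44, 1.74, 7.92, 14.1, 20.28]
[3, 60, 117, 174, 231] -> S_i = 3 + 57*i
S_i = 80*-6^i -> [80, -480, 2880, -17280, 103680]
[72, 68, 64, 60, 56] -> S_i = 72 + -4*i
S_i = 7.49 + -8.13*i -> [7.49, -0.64, -8.77, -16.9, -25.03]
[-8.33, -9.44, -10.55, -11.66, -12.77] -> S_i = -8.33 + -1.11*i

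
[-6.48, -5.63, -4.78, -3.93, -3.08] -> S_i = -6.48 + 0.85*i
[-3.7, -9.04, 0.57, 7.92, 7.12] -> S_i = Random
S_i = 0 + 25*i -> [0, 25, 50, 75, 100]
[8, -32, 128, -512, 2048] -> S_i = 8*-4^i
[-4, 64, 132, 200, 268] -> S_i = -4 + 68*i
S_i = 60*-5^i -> [60, -300, 1500, -7500, 37500]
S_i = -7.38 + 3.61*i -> [-7.38, -3.77, -0.16, 3.45, 7.06]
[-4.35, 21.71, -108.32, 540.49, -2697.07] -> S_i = -4.35*(-4.99)^i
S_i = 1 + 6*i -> [1, 7, 13, 19, 25]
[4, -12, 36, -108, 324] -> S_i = 4*-3^i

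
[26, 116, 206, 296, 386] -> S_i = 26 + 90*i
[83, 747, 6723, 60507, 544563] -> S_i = 83*9^i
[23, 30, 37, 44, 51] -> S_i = 23 + 7*i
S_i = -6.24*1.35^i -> [-6.24, -8.42, -11.37, -15.35, -20.73]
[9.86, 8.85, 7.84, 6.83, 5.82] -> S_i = 9.86 + -1.01*i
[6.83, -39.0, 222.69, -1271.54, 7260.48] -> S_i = 6.83*(-5.71)^i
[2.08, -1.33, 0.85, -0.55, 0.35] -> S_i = 2.08*(-0.64)^i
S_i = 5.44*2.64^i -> [5.44, 14.36, 37.91, 100.09, 264.25]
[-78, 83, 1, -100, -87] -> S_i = Random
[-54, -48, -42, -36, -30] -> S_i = -54 + 6*i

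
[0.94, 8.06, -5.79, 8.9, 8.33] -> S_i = Random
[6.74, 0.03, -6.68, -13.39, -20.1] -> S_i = 6.74 + -6.71*i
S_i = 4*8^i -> [4, 32, 256, 2048, 16384]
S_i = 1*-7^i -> [1, -7, 49, -343, 2401]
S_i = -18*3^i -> [-18, -54, -162, -486, -1458]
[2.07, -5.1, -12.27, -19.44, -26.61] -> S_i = 2.07 + -7.17*i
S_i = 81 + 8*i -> [81, 89, 97, 105, 113]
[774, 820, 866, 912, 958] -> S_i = 774 + 46*i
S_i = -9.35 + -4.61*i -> [-9.35, -13.96, -18.57, -23.18, -27.79]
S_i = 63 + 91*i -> [63, 154, 245, 336, 427]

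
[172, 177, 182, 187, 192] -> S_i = 172 + 5*i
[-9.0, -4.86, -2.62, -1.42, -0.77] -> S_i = -9.00*0.54^i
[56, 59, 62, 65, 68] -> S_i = 56 + 3*i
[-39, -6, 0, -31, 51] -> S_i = Random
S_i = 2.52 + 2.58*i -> [2.52, 5.1, 7.68, 10.26, 12.84]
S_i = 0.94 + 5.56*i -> [0.94, 6.5, 12.06, 17.62, 23.18]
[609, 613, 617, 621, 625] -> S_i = 609 + 4*i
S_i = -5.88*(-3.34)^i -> [-5.88, 19.64, -65.59, 219.09, -731.75]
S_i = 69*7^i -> [69, 483, 3381, 23667, 165669]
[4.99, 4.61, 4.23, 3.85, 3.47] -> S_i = 4.99 + -0.38*i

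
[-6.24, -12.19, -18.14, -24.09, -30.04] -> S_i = -6.24 + -5.95*i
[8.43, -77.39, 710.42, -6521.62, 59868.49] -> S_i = 8.43*(-9.18)^i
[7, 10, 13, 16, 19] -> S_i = 7 + 3*i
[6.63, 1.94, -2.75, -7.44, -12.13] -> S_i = 6.63 + -4.69*i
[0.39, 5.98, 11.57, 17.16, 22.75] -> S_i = 0.39 + 5.59*i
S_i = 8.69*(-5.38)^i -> [8.69, -46.75, 251.53, -1353.21, 7280.29]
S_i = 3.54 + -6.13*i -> [3.54, -2.59, -8.72, -14.85, -20.98]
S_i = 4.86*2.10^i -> [4.86, 10.21, 21.43, 45.01, 94.52]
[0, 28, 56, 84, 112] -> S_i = 0 + 28*i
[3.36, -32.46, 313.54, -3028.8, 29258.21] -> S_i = 3.36*(-9.66)^i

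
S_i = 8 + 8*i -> [8, 16, 24, 32, 40]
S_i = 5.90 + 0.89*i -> [5.9, 6.79, 7.68, 8.57, 9.46]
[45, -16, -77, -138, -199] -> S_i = 45 + -61*i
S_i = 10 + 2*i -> [10, 12, 14, 16, 18]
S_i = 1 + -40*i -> [1, -39, -79, -119, -159]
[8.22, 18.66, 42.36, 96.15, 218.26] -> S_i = 8.22*2.27^i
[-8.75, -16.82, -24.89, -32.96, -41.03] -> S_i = -8.75 + -8.07*i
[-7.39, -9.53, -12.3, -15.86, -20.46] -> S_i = -7.39*1.29^i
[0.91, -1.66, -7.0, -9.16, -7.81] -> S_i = Random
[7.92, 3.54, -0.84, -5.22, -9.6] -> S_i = 7.92 + -4.38*i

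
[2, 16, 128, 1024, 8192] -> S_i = 2*8^i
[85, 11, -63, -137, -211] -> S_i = 85 + -74*i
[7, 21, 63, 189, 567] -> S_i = 7*3^i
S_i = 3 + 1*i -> [3, 4, 5, 6, 7]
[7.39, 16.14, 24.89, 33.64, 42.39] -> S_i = 7.39 + 8.75*i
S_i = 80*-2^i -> [80, -160, 320, -640, 1280]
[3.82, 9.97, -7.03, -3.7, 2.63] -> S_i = Random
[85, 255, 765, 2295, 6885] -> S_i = 85*3^i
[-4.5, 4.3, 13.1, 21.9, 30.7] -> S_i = -4.50 + 8.80*i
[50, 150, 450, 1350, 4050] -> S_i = 50*3^i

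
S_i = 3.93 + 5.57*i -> [3.93, 9.5, 15.07, 20.64, 26.21]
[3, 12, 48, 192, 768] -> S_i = 3*4^i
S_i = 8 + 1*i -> [8, 9, 10, 11, 12]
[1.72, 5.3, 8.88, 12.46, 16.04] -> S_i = 1.72 + 3.58*i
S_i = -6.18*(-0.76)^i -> [-6.18, 4.7, -3.57, 2.71, -2.06]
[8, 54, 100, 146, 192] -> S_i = 8 + 46*i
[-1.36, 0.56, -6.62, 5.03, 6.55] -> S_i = Random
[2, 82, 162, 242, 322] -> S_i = 2 + 80*i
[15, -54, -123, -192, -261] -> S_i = 15 + -69*i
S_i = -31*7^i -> [-31, -217, -1519, -10633, -74431]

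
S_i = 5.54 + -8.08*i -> [5.54, -2.54, -10.62, -18.7, -26.78]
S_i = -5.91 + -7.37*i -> [-5.91, -13.28, -20.65, -28.02, -35.39]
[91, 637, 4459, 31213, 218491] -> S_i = 91*7^i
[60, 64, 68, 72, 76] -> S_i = 60 + 4*i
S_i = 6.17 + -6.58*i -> [6.17, -0.41, -6.99, -13.57, -20.15]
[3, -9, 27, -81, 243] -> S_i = 3*-3^i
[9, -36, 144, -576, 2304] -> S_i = 9*-4^i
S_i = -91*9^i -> [-91, -819, -7371, -66339, -597051]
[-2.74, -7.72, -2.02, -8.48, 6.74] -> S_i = Random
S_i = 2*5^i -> [2, 10, 50, 250, 1250]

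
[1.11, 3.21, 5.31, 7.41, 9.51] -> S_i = 1.11 + 2.10*i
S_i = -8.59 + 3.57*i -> [-8.59, -5.02, -1.45, 2.12, 5.69]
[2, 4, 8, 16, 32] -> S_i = 2*2^i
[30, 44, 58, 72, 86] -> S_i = 30 + 14*i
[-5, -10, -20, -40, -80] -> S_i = -5*2^i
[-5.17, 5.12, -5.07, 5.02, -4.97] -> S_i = -5.17*(-0.99)^i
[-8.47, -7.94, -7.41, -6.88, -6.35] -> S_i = -8.47 + 0.53*i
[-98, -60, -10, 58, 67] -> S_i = Random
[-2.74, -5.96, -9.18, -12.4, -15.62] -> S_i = -2.74 + -3.22*i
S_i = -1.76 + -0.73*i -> [-1.76, -2.49, -3.22, -3.95, -4.68]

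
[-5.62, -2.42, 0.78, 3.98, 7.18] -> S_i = -5.62 + 3.20*i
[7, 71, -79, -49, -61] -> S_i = Random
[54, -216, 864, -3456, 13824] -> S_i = 54*-4^i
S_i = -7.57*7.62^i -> [-7.57, -57.68, -439.55, -3349.35, -25522.06]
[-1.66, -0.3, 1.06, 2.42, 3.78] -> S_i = -1.66 + 1.36*i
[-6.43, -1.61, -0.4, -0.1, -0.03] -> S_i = -6.43*0.25^i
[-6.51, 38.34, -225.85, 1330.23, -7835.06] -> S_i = -6.51*(-5.89)^i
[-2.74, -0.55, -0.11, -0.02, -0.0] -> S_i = -2.74*0.20^i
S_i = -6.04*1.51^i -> [-6.04, -9.12, -13.77, -20.8, -31.4]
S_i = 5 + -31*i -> [5, -26, -57, -88, -119]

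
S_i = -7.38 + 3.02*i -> [-7.38, -4.36, -1.34, 1.68, 4.7]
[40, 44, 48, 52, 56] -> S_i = 40 + 4*i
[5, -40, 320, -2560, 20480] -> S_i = 5*-8^i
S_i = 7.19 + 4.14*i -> [7.19, 11.33, 15.47, 19.61, 23.75]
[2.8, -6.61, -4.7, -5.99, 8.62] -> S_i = Random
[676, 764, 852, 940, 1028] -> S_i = 676 + 88*i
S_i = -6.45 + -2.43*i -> [-6.45, -8.88, -11.31, -13.74, -16.17]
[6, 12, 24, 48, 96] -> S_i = 6*2^i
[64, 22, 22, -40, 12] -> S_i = Random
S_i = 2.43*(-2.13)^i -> [2.43, -5.18, 11.02, -23.48, 50.02]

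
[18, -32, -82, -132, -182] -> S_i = 18 + -50*i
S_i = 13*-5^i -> [13, -65, 325, -1625, 8125]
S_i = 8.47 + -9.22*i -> [8.47, -0.75, -9.97, -19.19, -28.41]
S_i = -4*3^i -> [-4, -12, -36, -108, -324]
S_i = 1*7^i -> [1, 7, 49, 343, 2401]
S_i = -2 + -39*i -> [-2, -41, -80, -119, -158]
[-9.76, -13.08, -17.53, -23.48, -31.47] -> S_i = -9.76*1.34^i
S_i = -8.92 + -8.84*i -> [-8.92, -17.76, -26.6, -35.44, -44.28]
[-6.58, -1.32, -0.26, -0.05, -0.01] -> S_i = -6.58*0.20^i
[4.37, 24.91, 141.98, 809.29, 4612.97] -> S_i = 4.37*5.70^i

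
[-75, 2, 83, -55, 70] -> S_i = Random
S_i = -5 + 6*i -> [-5, 1, 7, 13, 19]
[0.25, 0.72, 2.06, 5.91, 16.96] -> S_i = 0.25*2.87^i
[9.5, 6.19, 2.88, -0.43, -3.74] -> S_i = 9.50 + -3.31*i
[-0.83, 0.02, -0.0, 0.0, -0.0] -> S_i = -0.83*(-0.03)^i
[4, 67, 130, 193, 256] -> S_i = 4 + 63*i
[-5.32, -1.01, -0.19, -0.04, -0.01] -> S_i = -5.32*0.19^i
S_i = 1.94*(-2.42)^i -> [1.94, -4.69, 11.36, -27.49, 66.54]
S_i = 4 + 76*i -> [4, 80, 156, 232, 308]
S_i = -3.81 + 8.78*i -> [-3.81, 4.97, 13.75, 22.53, 31.31]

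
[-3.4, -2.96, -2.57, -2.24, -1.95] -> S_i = -3.40*0.87^i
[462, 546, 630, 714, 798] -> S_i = 462 + 84*i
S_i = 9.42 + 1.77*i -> [9.42, 11.19, 12.96, 14.73, 16.5]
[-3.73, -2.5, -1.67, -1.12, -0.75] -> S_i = -3.73*0.67^i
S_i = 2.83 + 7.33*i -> [2.83, 10.16, 17.49, 24.82, 32.15]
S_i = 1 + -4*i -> [1, -3, -7, -11, -15]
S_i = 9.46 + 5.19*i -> [9.46, 14.65, 19.84, 25.03, 30.22]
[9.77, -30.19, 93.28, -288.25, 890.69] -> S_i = 9.77*(-3.09)^i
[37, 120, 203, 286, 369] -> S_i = 37 + 83*i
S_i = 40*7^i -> [40, 280, 1960, 13720, 96040]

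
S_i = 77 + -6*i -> [77, 71, 65, 59, 53]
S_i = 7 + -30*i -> [7, -23, -53, -83, -113]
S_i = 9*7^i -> [9, 63, 441, 3087, 21609]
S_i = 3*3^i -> [3, 9, 27, 81, 243]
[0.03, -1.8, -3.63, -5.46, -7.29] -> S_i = 0.03 + -1.83*i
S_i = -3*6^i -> [-3, -18, -108, -648, -3888]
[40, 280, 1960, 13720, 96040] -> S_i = 40*7^i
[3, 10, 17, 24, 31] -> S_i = 3 + 7*i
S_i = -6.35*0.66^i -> [-6.35, -4.19, -2.77, -1.83, -1.2]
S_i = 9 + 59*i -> [9, 68, 127, 186, 245]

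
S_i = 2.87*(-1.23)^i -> [2.87, -3.53, 4.34, -5.34, 6.57]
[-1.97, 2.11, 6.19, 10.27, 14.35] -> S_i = -1.97 + 4.08*i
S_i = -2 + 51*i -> [-2, 49, 100, 151, 202]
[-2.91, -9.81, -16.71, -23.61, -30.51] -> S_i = -2.91 + -6.90*i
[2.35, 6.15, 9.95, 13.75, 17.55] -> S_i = 2.35 + 3.80*i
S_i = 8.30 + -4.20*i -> [8.3, 4.1, -0.1, -4.3, -8.5]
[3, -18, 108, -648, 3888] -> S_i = 3*-6^i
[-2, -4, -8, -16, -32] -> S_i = -2*2^i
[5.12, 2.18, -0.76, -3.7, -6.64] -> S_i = 5.12 + -2.94*i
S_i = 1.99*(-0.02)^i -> [1.99, -0.04, 0.0, -0.0, 0.0]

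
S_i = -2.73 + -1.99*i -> [-2.73, -4.72, -6.71, -8.7, -10.69]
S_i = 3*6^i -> [3, 18, 108, 648, 3888]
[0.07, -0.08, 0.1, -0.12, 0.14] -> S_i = 0.07*(-1.19)^i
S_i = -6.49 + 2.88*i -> [-6.49, -3.61, -0.73, 2.15, 5.03]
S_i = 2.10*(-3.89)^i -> [2.1, -8.17, 31.78, -123.61, 480.86]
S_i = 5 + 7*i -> [5, 12, 19, 26, 33]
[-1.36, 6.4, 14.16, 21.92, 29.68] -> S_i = -1.36 + 7.76*i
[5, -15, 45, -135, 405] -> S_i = 5*-3^i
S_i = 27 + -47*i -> [27, -20, -67, -114, -161]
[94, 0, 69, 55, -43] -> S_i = Random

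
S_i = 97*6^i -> [97, 582, 3492, 20952, 125712]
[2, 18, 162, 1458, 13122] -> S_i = 2*9^i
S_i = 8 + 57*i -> [8, 65, 122, 179, 236]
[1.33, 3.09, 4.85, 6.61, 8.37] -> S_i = 1.33 + 1.76*i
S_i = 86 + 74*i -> [86, 160, 234, 308, 382]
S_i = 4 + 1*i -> [4, 5, 6, 7, 8]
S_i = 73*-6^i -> [73, -438, 2628, -15768, 94608]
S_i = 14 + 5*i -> [14, 19, 24, 29, 34]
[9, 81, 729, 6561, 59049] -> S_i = 9*9^i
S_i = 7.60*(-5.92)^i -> [7.6, -44.99, 266.35, -1576.81, 9334.7]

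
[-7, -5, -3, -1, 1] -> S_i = -7 + 2*i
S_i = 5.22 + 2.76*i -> [5.22, 7.98, 10.74, 13.5, 16.26]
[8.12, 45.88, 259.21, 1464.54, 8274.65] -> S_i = 8.12*5.65^i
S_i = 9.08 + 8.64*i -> [9.08, 17.72, 26.36, 35.0, 43.64]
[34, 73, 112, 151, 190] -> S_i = 34 + 39*i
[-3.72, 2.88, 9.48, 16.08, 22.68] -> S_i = -3.72 + 6.60*i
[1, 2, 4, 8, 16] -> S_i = 1*2^i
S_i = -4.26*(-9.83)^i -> [-4.26, 41.88, -411.64, 4046.41, -39776.23]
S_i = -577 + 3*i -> [-577, -574, -571, -568, -565]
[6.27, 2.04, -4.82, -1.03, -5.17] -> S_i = Random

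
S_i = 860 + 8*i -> [860, 868, 876, 884, 892]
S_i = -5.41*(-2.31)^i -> [-5.41, 12.5, -28.87, 66.69, -154.04]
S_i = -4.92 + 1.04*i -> [-4.92, -3.88, -2.84, -1.8, -0.76]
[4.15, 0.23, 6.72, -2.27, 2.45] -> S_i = Random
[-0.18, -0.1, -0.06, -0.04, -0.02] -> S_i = -0.18*0.58^i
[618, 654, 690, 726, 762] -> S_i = 618 + 36*i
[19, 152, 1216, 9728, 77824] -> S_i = 19*8^i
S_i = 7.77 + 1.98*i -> [7.77, 9.75, 11.73, 13.71, 15.69]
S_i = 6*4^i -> [6, 24, 96, 384, 1536]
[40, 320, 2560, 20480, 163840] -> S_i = 40*8^i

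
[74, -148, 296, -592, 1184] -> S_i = 74*-2^i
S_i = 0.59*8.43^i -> [0.59, 4.97, 41.93, 353.46, 2979.63]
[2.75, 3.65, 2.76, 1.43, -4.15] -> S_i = Random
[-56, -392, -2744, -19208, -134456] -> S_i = -56*7^i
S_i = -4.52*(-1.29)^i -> [-4.52, 5.83, -7.52, 9.7, -12.52]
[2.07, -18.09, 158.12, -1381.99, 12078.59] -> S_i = 2.07*(-8.74)^i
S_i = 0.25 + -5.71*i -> [0.25, -5.46, -11.17, -16.88, -22.59]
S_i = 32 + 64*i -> [32, 96, 160, 224, 288]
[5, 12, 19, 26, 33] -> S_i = 5 + 7*i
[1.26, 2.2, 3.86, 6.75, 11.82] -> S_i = 1.26*1.75^i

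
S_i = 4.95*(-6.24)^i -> [4.95, -30.89, 192.74, -1202.7, 7504.88]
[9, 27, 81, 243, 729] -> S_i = 9*3^i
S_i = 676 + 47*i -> [676, 723, 770, 817, 864]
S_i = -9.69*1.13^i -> [-9.69, -10.95, -12.37, -13.98, -15.8]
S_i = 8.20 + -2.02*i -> [8.2, 6.18, 4.16, 2.14, 0.12]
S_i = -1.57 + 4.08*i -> [-1.57, 2.51, 6.59, 10.67, 14.75]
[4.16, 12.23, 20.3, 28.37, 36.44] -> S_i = 4.16 + 8.07*i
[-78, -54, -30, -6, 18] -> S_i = -78 + 24*i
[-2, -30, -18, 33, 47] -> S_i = Random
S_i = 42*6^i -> [42, 252, 1512, 9072, 54432]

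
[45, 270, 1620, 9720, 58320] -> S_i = 45*6^i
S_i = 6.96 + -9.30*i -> [6.96, -2.34, -11.64, -20.94, -30.24]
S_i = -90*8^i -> [-90, -720, -5760, -46080, -368640]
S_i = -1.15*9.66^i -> [-1.15, -11.11, -107.31, -1036.64, -10013.97]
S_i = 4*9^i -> [4, 36, 324, 2916, 26244]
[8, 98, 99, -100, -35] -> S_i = Random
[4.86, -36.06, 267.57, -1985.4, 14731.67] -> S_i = 4.86*(-7.42)^i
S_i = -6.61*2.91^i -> [-6.61, -19.24, -55.97, -162.88, -473.99]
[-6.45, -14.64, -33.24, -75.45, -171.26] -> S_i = -6.45*2.27^i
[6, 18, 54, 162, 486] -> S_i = 6*3^i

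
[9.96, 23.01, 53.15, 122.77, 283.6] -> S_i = 9.96*2.31^i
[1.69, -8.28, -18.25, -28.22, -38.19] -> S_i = 1.69 + -9.97*i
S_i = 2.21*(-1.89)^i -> [2.21, -4.18, 7.89, -14.92, 28.2]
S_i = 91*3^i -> [91, 273, 819, 2457, 7371]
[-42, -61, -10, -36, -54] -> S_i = Random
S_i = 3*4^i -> [3, 12, 48, 192, 768]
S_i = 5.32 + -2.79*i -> [5.32, 2.53, -0.26, -3.05, -5.84]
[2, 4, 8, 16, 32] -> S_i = 2*2^i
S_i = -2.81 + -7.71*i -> [-2.81, -10.52, -18.23, -25.94, -33.65]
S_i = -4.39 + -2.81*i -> [-4.39, -7.2, -10.01, -12.82, -15.63]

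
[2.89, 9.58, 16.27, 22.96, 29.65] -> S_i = 2.89 + 6.69*i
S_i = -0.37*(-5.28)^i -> [-0.37, 1.95, -10.32, 54.46, -287.57]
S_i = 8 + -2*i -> [8, 6, 4, 2, 0]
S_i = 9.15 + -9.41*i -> [9.15, -0.26, -9.67, -19.08, -28.49]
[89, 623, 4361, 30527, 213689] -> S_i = 89*7^i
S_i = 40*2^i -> [40, 80, 160, 320, 640]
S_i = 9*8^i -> [9, 72, 576, 4608, 36864]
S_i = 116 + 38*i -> [116, 154, 192, 230, 268]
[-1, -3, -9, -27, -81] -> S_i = -1*3^i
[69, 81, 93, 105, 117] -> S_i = 69 + 12*i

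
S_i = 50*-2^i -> [50, -100, 200, -400, 800]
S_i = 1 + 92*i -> [1, 93, 185, 277, 369]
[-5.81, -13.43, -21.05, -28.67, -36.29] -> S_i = -5.81 + -7.62*i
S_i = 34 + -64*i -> [34, -30, -94, -158, -222]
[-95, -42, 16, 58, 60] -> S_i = Random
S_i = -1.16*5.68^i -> [-1.16, -6.59, -37.42, -212.57, -1207.4]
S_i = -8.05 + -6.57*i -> [-8.05, -14.62, -21.19, -27.76, -34.33]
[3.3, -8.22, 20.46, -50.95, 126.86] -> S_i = 3.30*(-2.49)^i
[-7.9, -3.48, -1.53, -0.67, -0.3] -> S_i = -7.90*0.44^i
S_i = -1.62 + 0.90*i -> [-1.62, -0.72, 0.18, 1.08, 1.98]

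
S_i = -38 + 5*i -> [-38, -33, -28, -23, -18]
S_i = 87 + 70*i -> [87, 157, 227, 297, 367]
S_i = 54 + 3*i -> [54, 57, 60, 63, 66]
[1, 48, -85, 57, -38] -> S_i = Random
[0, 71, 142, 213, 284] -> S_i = 0 + 71*i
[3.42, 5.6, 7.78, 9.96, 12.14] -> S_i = 3.42 + 2.18*i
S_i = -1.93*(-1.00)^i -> [-1.93, 1.93, -1.93, 1.93, -1.93]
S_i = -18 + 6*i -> [-18, -12, -6, 0, 6]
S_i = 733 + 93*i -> [733, 826, 919, 1012, 1105]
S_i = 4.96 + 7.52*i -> [4.96, 12.48, 20.0, 27.52, 35.04]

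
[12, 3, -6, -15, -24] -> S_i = 12 + -9*i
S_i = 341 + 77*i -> [341, 418, 495, 572, 649]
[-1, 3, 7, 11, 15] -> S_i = -1 + 4*i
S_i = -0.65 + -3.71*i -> [-0.65, -4.36, -8.07, -11.78, -15.49]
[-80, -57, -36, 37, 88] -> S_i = Random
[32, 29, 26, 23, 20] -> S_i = 32 + -3*i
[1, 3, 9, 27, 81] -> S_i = 1*3^i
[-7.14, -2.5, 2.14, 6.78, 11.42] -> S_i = -7.14 + 4.64*i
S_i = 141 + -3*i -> [141, 138, 135, 132, 129]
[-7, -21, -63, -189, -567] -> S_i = -7*3^i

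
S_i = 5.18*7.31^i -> [5.18, 37.87, 276.8, 2023.4, 14791.06]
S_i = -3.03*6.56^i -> [-3.03, -19.88, -130.39, -855.37, -5611.23]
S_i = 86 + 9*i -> [86, 95, 104, 113, 122]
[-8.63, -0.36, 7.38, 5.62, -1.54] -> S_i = Random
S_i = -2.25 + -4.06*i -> [-2.25, -6.31, -10.37, -14.43, -18.49]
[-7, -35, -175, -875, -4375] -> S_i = -7*5^i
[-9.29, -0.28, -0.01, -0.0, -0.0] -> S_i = -9.29*0.03^i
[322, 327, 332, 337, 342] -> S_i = 322 + 5*i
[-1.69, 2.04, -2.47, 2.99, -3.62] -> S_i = -1.69*(-1.21)^i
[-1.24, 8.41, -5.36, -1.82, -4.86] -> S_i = Random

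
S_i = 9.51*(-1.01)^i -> [9.51, -9.61, 9.7, -9.8, 9.9]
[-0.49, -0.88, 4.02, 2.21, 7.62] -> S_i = Random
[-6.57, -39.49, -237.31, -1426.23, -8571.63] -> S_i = -6.57*6.01^i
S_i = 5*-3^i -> [5, -15, 45, -135, 405]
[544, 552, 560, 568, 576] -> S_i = 544 + 8*i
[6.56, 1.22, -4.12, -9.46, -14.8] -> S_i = 6.56 + -5.34*i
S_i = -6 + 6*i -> [-6, 0, 6, 12, 18]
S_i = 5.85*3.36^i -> [5.85, 19.66, 66.04, 221.91, 745.61]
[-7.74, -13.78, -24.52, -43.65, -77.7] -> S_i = -7.74*1.78^i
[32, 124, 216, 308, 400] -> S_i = 32 + 92*i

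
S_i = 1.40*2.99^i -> [1.4, 4.19, 12.52, 37.42, 111.9]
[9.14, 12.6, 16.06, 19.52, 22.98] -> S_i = 9.14 + 3.46*i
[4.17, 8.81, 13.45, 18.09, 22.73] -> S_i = 4.17 + 4.64*i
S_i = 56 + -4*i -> [56, 52, 48, 44, 40]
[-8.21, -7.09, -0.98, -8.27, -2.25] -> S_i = Random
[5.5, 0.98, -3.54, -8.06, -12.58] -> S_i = 5.50 + -4.52*i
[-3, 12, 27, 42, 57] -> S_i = -3 + 15*i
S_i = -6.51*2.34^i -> [-6.51, -15.23, -35.65, -83.41, -195.18]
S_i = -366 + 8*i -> [-366, -358, -350, -342, -334]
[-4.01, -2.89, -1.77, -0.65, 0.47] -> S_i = -4.01 + 1.12*i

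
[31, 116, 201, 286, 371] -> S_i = 31 + 85*i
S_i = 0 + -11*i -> [0, -11, -22, -33, -44]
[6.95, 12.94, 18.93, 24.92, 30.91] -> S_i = 6.95 + 5.99*i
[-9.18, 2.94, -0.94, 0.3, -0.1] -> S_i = -9.18*(-0.32)^i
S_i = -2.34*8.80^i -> [-2.34, -20.59, -181.21, -1594.64, -14032.87]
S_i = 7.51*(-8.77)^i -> [7.51, -65.86, 577.62, -5065.69, 44426.11]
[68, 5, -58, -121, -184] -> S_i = 68 + -63*i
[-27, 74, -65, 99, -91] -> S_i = Random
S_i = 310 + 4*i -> [310, 314, 318, 322, 326]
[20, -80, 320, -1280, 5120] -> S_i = 20*-4^i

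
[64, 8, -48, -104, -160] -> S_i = 64 + -56*i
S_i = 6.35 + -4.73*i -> [6.35, 1.62, -3.11, -7.84, -12.57]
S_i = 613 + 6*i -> [613, 619, 625, 631, 637]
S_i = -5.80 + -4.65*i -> [-5.8, -10.45, -15.1, -19.75, -24.4]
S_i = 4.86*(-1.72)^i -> [4.86, -8.36, 14.38, -24.73, 42.54]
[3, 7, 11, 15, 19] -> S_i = 3 + 4*i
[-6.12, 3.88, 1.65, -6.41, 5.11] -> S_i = Random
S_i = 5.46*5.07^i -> [5.46, 27.68, 140.35, 711.57, 3607.65]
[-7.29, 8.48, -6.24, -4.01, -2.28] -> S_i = Random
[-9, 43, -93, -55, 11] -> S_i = Random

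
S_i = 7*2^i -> [7, 14, 28, 56, 112]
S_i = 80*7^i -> [80, 560, 3920, 27440, 192080]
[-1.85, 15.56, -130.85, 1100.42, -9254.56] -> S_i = -1.85*(-8.41)^i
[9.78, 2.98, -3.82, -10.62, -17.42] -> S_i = 9.78 + -6.80*i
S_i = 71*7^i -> [71, 497, 3479, 24353, 170471]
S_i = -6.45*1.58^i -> [-6.45, -10.19, -16.1, -25.44, -40.2]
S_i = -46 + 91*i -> [-46, 45, 136, 227, 318]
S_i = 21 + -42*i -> [21, -21, -63, -105, -147]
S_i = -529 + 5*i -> [-529, -524, -519, -514, -509]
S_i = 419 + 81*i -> [419, 500, 581, 662, 743]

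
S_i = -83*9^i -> [-83, -747, -6723, -60507, -544563]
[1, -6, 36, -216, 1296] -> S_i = 1*-6^i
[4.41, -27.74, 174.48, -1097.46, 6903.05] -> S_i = 4.41*(-6.29)^i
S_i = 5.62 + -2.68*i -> [5.62, 2.94, 0.26, -2.42, -5.1]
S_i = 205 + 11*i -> [205, 216, 227, 238, 249]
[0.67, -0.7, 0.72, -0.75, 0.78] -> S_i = 0.67*(-1.04)^i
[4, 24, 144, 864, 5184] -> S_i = 4*6^i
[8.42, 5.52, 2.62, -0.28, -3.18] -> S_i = 8.42 + -2.90*i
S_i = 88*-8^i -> [88, -704, 5632, -45056, 360448]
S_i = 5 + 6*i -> [5, 11, 17, 23, 29]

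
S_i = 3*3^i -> [3, 9, 27, 81, 243]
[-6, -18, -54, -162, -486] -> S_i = -6*3^i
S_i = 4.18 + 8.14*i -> [4.18, 12.32, 20.46, 28.6, 36.74]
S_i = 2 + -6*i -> [2, -4, -10, -16, -22]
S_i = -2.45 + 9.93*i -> [-2.45, 7.48, 17.41, 27.34, 37.27]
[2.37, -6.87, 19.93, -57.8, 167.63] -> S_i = 2.37*(-2.90)^i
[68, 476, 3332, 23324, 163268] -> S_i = 68*7^i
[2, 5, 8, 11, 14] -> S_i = 2 + 3*i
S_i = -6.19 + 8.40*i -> [-6.19, 2.21, 10.61, 19.01, 27.41]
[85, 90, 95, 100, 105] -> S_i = 85 + 5*i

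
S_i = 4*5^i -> [4, 20, 100, 500, 2500]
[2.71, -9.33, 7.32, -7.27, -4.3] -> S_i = Random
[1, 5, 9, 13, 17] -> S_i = 1 + 4*i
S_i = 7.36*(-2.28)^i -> [7.36, -16.78, 38.26, -87.23, 198.89]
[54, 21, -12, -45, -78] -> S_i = 54 + -33*i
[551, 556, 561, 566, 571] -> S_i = 551 + 5*i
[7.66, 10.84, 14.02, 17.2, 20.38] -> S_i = 7.66 + 3.18*i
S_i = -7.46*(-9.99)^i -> [-7.46, 74.53, -744.51, 7437.64, -74302.05]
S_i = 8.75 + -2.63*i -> [8.75, 6.12, 3.49, 0.86, -1.77]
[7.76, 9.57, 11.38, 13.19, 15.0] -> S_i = 7.76 + 1.81*i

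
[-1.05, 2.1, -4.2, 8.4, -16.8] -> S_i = -1.05*(-2.00)^i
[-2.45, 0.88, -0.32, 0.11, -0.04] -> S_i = -2.45*(-0.36)^i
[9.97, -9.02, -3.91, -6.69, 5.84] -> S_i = Random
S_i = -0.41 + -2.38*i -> [-0.41, -2.79, -5.17, -7.55, -9.93]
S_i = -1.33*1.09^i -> [-1.33, -1.45, -1.58, -1.72, -1.88]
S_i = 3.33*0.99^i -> [3.33, 3.3, 3.26, 3.23, 3.2]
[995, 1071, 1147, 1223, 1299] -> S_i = 995 + 76*i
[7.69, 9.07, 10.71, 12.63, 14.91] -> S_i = 7.69*1.18^i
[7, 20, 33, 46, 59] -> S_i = 7 + 13*i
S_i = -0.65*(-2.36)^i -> [-0.65, 1.53, -3.62, 8.54, -20.16]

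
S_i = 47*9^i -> [47, 423, 3807, 34263, 308367]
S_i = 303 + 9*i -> [303, 312, 321, 330, 339]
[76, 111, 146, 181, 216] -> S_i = 76 + 35*i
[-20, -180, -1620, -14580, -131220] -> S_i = -20*9^i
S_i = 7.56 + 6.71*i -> [7.56, 14.27, 20.98, 27.69, 34.4]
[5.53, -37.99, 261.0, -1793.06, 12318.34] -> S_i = 5.53*(-6.87)^i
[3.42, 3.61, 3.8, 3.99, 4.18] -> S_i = 3.42 + 0.19*i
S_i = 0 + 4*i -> [0, 4, 8, 12, 16]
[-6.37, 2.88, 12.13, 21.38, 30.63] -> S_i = -6.37 + 9.25*i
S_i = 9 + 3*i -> [9, 12, 15, 18, 21]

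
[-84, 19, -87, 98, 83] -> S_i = Random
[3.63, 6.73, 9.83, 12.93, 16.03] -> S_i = 3.63 + 3.10*i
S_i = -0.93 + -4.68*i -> [-0.93, -5.61, -10.29, -14.97, -19.65]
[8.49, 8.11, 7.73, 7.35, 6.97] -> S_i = 8.49 + -0.38*i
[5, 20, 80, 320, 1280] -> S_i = 5*4^i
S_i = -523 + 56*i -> [-523, -467, -411, -355, -299]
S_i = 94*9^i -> [94, 846, 7614, 68526, 616734]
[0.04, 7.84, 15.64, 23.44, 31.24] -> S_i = 0.04 + 7.80*i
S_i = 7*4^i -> [7, 28, 112, 448, 1792]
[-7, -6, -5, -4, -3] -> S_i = -7 + 1*i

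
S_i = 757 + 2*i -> [757, 759, 761, 763, 765]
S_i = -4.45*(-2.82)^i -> [-4.45, 12.55, -35.39, 99.79, -281.42]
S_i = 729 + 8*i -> [729, 737, 745, 753, 761]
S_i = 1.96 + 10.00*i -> [1.96, 11.96, 21.96, 31.96, 41.96]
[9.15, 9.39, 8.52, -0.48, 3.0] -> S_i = Random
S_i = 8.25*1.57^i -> [8.25, 12.95, 20.34, 31.93, 50.12]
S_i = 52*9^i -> [52, 468, 4212, 37908, 341172]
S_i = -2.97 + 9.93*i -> [-2.97, 6.96, 16.89, 26.82, 36.75]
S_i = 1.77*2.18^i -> [1.77, 3.86, 8.41, 18.34, 39.98]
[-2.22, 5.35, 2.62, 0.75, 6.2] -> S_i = Random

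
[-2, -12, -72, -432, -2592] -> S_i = -2*6^i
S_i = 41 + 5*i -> [41, 46, 51, 56, 61]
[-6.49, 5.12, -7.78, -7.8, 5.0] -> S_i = Random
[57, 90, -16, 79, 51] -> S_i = Random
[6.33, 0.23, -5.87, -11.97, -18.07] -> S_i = 6.33 + -6.10*i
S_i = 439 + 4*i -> [439, 443, 447, 451, 455]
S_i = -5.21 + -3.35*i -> [-5.21, -8.56, -11.91, -15.26, -18.61]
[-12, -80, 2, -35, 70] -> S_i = Random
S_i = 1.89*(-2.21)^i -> [1.89, -4.18, 9.23, -20.4, 45.08]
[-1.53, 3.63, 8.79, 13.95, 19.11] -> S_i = -1.53 + 5.16*i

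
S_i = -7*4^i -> [-7, -28, -112, -448, -1792]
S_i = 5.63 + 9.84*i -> [5.63, 15.47, 25.31, 35.15, 44.99]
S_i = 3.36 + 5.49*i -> [3.36, 8.85, 14.34, 19.83, 25.32]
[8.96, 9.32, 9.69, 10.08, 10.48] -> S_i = 8.96*1.04^i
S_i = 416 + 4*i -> [416, 420, 424, 428, 432]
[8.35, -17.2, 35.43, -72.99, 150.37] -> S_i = 8.35*(-2.06)^i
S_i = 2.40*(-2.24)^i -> [2.4, -5.38, 12.04, -26.97, 60.42]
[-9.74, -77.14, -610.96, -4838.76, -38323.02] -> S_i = -9.74*7.92^i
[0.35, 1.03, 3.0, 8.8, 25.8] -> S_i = 0.35*2.93^i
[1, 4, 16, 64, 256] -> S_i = 1*4^i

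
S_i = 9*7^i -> [9, 63, 441, 3087, 21609]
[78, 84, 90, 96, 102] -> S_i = 78 + 6*i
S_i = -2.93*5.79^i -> [-2.93, -16.96, -98.23, -568.73, -3292.93]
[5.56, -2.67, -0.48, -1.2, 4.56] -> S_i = Random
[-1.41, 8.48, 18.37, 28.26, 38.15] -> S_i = -1.41 + 9.89*i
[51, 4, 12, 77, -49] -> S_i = Random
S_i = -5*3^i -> [-5, -15, -45, -135, -405]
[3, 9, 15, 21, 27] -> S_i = 3 + 6*i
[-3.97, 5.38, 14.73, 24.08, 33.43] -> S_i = -3.97 + 9.35*i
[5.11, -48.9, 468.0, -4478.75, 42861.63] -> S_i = 5.11*(-9.57)^i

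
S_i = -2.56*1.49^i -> [-2.56, -3.81, -5.68, -8.47, -12.62]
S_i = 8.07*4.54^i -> [8.07, 36.64, 166.34, 755.16, 3428.44]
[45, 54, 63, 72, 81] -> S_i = 45 + 9*i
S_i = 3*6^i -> [3, 18, 108, 648, 3888]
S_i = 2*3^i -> [2, 6, 18, 54, 162]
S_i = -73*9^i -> [-73, -657, -5913, -53217, -478953]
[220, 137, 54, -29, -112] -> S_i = 220 + -83*i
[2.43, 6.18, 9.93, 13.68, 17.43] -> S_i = 2.43 + 3.75*i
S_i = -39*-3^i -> [-39, 117, -351, 1053, -3159]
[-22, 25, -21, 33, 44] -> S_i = Random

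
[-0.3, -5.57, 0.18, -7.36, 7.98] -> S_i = Random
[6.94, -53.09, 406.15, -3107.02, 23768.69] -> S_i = 6.94*(-7.65)^i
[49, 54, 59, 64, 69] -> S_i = 49 + 5*i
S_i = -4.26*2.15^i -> [-4.26, -9.16, -19.69, -42.34, -91.03]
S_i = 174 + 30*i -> [174, 204, 234, 264, 294]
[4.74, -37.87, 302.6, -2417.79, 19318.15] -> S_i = 4.74*(-7.99)^i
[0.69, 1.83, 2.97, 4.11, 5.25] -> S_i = 0.69 + 1.14*i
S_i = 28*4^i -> [28, 112, 448, 1792, 7168]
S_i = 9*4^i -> [9, 36, 144, 576, 2304]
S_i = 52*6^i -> [52, 312, 1872, 11232, 67392]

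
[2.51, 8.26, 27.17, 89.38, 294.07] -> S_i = 2.51*3.29^i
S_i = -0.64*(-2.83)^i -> [-0.64, 1.81, -5.13, 14.51, -41.05]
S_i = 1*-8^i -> [1, -8, 64, -512, 4096]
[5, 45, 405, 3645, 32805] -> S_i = 5*9^i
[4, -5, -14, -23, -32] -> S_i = 4 + -9*i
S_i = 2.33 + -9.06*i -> [2.33, -6.73, -15.79, -24.85, -33.91]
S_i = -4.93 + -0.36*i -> [-4.93, -5.29, -5.65, -6.01, -6.37]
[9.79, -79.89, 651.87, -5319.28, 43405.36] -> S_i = 9.79*(-8.16)^i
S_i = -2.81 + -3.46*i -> [-2.81, -6.27, -9.73, -13.19, -16.65]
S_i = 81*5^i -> [81, 405, 2025, 10125, 50625]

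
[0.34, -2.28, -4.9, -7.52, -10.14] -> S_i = 0.34 + -2.62*i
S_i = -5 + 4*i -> [-5, -1, 3, 7, 11]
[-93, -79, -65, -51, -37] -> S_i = -93 + 14*i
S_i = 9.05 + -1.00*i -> [9.05, 8.05, 7.05, 6.05, 5.05]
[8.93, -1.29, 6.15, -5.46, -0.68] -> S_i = Random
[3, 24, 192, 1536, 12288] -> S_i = 3*8^i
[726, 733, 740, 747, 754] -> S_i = 726 + 7*i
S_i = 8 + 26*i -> [8, 34, 60, 86, 112]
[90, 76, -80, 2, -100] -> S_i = Random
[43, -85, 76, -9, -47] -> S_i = Random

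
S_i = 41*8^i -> [41, 328, 2624, 20992, 167936]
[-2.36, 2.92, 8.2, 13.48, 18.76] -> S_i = -2.36 + 5.28*i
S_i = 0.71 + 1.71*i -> [0.71, 2.42, 4.13, 5.84, 7.55]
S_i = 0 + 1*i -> [0, 1, 2, 3, 4]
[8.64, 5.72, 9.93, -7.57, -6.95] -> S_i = Random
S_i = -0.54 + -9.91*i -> [-0.54, -10.45, -20.36, -30.27, -40.18]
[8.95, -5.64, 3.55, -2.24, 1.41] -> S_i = 8.95*(-0.63)^i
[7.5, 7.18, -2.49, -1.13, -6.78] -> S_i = Random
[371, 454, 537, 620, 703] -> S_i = 371 + 83*i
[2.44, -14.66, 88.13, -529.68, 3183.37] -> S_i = 2.44*(-6.01)^i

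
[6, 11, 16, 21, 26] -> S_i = 6 + 5*i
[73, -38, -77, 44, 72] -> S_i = Random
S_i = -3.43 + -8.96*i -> [-3.43, -12.39, -21.35, -30.31, -39.27]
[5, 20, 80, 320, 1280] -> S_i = 5*4^i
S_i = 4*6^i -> [4, 24, 144, 864, 5184]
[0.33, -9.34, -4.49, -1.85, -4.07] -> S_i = Random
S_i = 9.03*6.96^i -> [9.03, 62.85, 437.43, 3044.5, 21189.7]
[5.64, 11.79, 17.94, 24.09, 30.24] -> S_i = 5.64 + 6.15*i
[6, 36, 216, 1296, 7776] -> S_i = 6*6^i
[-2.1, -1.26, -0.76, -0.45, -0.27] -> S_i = -2.10*0.60^i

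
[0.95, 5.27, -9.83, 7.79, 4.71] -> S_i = Random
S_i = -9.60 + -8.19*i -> [-9.6, -17.79, -25.98, -34.17, -42.36]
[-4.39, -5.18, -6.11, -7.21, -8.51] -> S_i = -4.39*1.18^i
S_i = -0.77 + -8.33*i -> [-0.77, -9.1, -17.43, -25.76, -34.09]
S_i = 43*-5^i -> [43, -215, 1075, -5375, 26875]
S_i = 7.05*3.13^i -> [7.05, 22.07, 69.07, 216.18, 676.65]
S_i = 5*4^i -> [5, 20, 80, 320, 1280]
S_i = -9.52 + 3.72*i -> [-9.52, -5.8, -2.08, 1.64, 5.36]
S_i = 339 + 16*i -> [339, 355, 371, 387, 403]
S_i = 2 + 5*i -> [2, 7, 12, 17, 22]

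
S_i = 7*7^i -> [7, 49, 343, 2401, 16807]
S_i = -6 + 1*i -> [-6, -5, -4, -3, -2]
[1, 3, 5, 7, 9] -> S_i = 1 + 2*i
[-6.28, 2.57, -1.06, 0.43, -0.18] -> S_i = -6.28*(-0.41)^i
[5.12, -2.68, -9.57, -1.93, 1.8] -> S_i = Random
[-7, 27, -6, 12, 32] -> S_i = Random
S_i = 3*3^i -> [3, 9, 27, 81, 243]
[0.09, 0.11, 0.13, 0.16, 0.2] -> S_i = 0.09*1.22^i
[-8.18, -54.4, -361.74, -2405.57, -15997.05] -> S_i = -8.18*6.65^i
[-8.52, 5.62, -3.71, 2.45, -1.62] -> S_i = -8.52*(-0.66)^i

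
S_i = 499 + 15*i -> [499, 514, 529, 544, 559]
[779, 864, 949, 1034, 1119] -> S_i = 779 + 85*i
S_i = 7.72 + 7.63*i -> [7.72, 15.35, 22.98, 30.61, 38.24]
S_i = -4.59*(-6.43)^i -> [-4.59, 29.51, -189.77, 1220.24, -7846.15]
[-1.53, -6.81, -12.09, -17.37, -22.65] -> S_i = -1.53 + -5.28*i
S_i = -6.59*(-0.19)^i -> [-6.59, 1.25, -0.24, 0.05, -0.01]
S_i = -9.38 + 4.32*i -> [-9.38, -5.06, -0.74, 3.58, 7.9]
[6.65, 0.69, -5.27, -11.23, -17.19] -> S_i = 6.65 + -5.96*i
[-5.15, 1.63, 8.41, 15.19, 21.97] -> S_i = -5.15 + 6.78*i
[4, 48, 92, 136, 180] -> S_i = 4 + 44*i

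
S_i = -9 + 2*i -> [-9, -7, -5, -3, -1]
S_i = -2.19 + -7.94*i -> [-2.19, -10.13, -18.07, -26.01, -33.95]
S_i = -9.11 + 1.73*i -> [-9.11, -7.38, -5.65, -3.92, -2.19]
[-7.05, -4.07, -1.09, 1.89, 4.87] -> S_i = -7.05 + 2.98*i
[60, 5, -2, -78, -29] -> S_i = Random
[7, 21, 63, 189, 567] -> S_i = 7*3^i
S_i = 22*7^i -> [22, 154, 1078, 7546, 52822]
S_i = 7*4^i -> [7, 28, 112, 448, 1792]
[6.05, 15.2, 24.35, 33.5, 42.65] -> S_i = 6.05 + 9.15*i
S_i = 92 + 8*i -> [92, 100, 108, 116, 124]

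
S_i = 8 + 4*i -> [8, 12, 16, 20, 24]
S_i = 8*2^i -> [8, 16, 32, 64, 128]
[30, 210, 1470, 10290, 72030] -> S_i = 30*7^i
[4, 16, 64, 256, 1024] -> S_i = 4*4^i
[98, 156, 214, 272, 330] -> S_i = 98 + 58*i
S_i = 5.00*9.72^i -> [5.0, 48.6, 472.39, 4591.65, 44630.84]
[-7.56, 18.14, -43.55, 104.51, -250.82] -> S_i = -7.56*(-2.40)^i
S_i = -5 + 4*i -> [-5, -1, 3, 7, 11]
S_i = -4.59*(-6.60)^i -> [-4.59, 30.29, -199.94, 1319.61, -8709.4]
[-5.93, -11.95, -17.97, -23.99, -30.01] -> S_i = -5.93 + -6.02*i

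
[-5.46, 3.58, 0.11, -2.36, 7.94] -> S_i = Random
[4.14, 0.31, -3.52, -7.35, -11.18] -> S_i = 4.14 + -3.83*i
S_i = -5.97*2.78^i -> [-5.97, -16.6, -46.14, -128.27, -356.58]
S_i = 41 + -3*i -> [41, 38, 35, 32, 29]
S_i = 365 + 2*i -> [365, 367, 369, 371, 373]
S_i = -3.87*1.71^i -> [-3.87, -6.62, -11.32, -19.35, -33.09]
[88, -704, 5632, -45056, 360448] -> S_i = 88*-8^i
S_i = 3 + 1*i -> [3, 4, 5, 6, 7]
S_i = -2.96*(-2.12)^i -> [-2.96, 6.28, -13.3, 28.2, -59.79]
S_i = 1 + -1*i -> [1, 0, -1, -2, -3]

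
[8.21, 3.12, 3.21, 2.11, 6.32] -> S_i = Random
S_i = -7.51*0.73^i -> [-7.51, -5.48, -4.0, -2.92, -2.13]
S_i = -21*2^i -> [-21, -42, -84, -168, -336]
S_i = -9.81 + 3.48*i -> [-9.81, -6.33, -2.85, 0.63, 4.11]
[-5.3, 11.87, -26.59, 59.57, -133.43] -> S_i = -5.30*(-2.24)^i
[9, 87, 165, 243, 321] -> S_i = 9 + 78*i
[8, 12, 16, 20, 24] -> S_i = 8 + 4*i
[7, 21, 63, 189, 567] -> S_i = 7*3^i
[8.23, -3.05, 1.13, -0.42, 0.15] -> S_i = 8.23*(-0.37)^i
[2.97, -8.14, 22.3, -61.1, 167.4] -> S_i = 2.97*(-2.74)^i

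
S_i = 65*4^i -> [65, 260, 1040, 4160, 16640]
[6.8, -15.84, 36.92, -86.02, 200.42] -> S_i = 6.80*(-2.33)^i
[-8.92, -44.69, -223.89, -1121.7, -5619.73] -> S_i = -8.92*5.01^i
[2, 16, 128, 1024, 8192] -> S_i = 2*8^i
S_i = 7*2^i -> [7, 14, 28, 56, 112]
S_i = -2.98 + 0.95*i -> [-2.98, -2.03, -1.08, -0.13, 0.82]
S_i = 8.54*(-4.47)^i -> [8.54, -38.17, 170.64, -762.75, 3409.48]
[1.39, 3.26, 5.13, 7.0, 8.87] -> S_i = 1.39 + 1.87*i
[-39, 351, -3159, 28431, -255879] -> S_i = -39*-9^i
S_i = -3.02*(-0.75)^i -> [-3.02, 2.26, -1.7, 1.27, -0.96]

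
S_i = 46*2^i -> [46, 92, 184, 368, 736]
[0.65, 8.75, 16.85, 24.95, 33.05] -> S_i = 0.65 + 8.10*i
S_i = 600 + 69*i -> [600, 669, 738, 807, 876]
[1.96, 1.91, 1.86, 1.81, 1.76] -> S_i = 1.96 + -0.05*i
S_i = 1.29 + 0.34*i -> [1.29, 1.63, 1.97, 2.31, 2.65]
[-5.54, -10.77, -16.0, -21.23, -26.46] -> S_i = -5.54 + -5.23*i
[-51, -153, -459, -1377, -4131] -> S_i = -51*3^i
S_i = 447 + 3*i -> [447, 450, 453, 456, 459]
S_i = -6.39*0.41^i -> [-6.39, -2.62, -1.07, -0.44, -0.18]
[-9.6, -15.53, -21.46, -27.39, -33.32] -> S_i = -9.60 + -5.93*i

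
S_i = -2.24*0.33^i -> [-2.24, -0.74, -0.24, -0.08, -0.03]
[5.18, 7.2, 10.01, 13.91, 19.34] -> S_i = 5.18*1.39^i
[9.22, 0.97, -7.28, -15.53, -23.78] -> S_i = 9.22 + -8.25*i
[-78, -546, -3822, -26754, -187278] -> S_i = -78*7^i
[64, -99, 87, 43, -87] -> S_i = Random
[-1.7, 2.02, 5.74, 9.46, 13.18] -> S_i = -1.70 + 3.72*i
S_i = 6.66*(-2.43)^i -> [6.66, -16.18, 39.33, -95.56, 232.22]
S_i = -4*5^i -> [-4, -20, -100, -500, -2500]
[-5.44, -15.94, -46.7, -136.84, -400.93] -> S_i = -5.44*2.93^i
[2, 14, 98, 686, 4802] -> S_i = 2*7^i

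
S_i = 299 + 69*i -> [299, 368, 437, 506, 575]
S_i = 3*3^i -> [3, 9, 27, 81, 243]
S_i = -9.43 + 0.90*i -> [-9.43, -8.53, -7.63, -6.73, -5.83]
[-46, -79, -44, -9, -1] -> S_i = Random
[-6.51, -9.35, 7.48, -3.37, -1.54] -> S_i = Random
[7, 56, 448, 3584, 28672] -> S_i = 7*8^i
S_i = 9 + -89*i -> [9, -80, -169, -258, -347]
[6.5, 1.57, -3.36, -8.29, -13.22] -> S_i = 6.50 + -4.93*i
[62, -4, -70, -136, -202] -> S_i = 62 + -66*i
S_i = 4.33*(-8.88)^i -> [4.33, -38.45, 341.44, -3031.98, 26924.01]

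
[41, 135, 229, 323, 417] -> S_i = 41 + 94*i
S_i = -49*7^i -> [-49, -343, -2401, -16807, -117649]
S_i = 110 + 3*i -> [110, 113, 116, 119, 122]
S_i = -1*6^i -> [-1, -6, -36, -216, -1296]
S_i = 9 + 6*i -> [9, 15, 21, 27, 33]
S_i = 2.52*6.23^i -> [2.52, 15.7, 97.81, 609.35, 3796.23]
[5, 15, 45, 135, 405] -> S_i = 5*3^i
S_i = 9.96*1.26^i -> [9.96, 12.55, 15.81, 19.92, 25.1]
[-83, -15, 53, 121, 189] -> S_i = -83 + 68*i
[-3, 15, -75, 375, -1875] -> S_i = -3*-5^i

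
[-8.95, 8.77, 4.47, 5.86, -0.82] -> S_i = Random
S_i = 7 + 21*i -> [7, 28, 49, 70, 91]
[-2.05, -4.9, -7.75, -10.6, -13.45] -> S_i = -2.05 + -2.85*i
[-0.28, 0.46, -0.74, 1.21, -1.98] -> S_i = -0.28*(-1.63)^i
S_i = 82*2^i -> [82, 164, 328, 656, 1312]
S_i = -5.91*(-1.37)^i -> [-5.91, 8.1, -11.09, 15.2, -20.82]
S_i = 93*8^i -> [93, 744, 5952, 47616, 380928]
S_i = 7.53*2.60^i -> [7.53, 19.58, 50.9, 132.35, 344.1]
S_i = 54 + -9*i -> [54, 45, 36, 27, 18]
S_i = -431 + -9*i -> [-431, -440, -449, -458, -467]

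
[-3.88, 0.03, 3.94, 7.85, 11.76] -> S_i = -3.88 + 3.91*i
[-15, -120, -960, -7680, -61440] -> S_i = -15*8^i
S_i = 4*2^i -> [4, 8, 16, 32, 64]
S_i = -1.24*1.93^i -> [-1.24, -2.39, -4.62, -8.91, -17.2]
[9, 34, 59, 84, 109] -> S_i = 9 + 25*i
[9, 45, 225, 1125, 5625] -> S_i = 9*5^i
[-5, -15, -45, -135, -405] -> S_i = -5*3^i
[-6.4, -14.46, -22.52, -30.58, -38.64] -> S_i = -6.40 + -8.06*i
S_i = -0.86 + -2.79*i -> [-0.86, -3.65, -6.44, -9.23, -12.02]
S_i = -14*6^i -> [-14, -84, -504, -3024, -18144]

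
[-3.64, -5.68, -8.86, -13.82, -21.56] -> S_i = -3.64*1.56^i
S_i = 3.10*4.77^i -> [3.1, 14.79, 70.53, 336.45, 1604.85]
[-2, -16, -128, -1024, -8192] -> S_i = -2*8^i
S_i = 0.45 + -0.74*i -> [0.45, -0.29, -1.03, -1.77, -2.51]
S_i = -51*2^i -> [-51, -102, -204, -408, -816]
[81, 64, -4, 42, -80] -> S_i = Random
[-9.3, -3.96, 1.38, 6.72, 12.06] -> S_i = -9.30 + 5.34*i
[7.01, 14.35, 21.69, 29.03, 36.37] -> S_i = 7.01 + 7.34*i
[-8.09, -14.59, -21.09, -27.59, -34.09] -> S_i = -8.09 + -6.50*i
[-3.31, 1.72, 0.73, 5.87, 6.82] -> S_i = Random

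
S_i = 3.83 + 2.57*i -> [3.83, 6.4, 8.97, 11.54, 14.11]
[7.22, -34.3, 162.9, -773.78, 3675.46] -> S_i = 7.22*(-4.75)^i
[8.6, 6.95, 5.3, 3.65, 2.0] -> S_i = 8.60 + -1.65*i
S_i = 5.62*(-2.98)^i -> [5.62, -16.75, 49.91, -148.73, 443.2]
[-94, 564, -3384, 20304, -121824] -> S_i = -94*-6^i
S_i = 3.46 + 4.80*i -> [3.46, 8.26, 13.06, 17.86, 22.66]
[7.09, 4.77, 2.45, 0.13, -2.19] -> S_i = 7.09 + -2.32*i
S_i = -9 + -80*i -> [-9, -89, -169, -249, -329]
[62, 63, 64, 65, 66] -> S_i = 62 + 1*i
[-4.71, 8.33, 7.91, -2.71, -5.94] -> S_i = Random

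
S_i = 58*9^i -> [58, 522, 4698, 42282, 380538]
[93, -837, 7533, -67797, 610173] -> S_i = 93*-9^i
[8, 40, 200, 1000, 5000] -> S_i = 8*5^i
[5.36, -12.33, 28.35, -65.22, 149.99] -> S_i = 5.36*(-2.30)^i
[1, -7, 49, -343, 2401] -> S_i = 1*-7^i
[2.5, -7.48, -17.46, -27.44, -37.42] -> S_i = 2.50 + -9.98*i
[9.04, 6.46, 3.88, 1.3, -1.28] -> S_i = 9.04 + -2.58*i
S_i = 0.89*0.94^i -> [0.89, 0.84, 0.79, 0.74, 0.69]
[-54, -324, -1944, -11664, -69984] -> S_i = -54*6^i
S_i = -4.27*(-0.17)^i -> [-4.27, 0.73, -0.12, 0.02, -0.0]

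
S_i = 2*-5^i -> [2, -10, 50, -250, 1250]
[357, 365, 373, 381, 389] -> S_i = 357 + 8*i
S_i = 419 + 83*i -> [419, 502, 585, 668, 751]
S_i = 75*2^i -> [75, 150, 300, 600, 1200]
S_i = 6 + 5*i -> [6, 11, 16, 21, 26]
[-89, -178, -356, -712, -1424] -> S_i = -89*2^i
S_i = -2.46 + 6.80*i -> [-2.46, 4.34, 11.14, 17.94, 24.74]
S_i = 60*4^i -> [60, 240, 960, 3840, 15360]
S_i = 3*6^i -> [3, 18, 108, 648, 3888]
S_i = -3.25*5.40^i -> [-3.25, -17.55, -94.77, -511.76, -2763.49]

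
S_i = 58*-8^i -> [58, -464, 3712, -29696, 237568]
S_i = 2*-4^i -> [2, -8, 32, -128, 512]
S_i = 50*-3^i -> [50, -150, 450, -1350, 4050]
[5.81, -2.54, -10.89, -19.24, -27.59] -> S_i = 5.81 + -8.35*i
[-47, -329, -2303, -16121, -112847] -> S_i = -47*7^i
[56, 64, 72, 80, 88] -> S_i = 56 + 8*i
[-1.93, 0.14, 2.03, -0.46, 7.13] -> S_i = Random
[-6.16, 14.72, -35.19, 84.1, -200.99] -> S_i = -6.16*(-2.39)^i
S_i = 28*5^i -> [28, 140, 700, 3500, 17500]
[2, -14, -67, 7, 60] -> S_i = Random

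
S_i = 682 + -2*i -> [682, 680, 678, 676, 674]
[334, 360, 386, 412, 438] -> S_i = 334 + 26*i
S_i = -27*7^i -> [-27, -189, -1323, -9261, -64827]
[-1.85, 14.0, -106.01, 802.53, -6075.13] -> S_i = -1.85*(-7.57)^i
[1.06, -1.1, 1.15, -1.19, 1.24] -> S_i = 1.06*(-1.04)^i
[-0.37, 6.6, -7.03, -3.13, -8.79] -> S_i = Random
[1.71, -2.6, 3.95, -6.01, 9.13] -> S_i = 1.71*(-1.52)^i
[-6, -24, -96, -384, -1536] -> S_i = -6*4^i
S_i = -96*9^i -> [-96, -864, -7776, -69984, -629856]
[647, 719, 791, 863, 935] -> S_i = 647 + 72*i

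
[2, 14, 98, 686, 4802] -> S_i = 2*7^i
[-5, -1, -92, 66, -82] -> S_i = Random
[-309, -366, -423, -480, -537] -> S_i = -309 + -57*i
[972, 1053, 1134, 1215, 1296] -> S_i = 972 + 81*i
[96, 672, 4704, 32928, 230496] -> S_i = 96*7^i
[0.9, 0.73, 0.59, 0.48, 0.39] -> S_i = 0.90*0.81^i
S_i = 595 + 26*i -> [595, 621, 647, 673, 699]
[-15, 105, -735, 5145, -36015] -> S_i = -15*-7^i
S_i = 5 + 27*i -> [5, 32, 59, 86, 113]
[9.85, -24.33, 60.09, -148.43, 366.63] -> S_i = 9.85*(-2.47)^i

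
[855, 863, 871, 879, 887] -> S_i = 855 + 8*i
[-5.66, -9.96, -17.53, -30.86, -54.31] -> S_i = -5.66*1.76^i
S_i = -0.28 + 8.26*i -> [-0.28, 7.98, 16.24, 24.5, 32.76]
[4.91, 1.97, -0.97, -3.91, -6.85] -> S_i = 4.91 + -2.94*i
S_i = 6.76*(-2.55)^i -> [6.76, -17.24, 43.96, -112.09, 285.83]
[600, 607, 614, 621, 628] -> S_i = 600 + 7*i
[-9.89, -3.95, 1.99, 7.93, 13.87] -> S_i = -9.89 + 5.94*i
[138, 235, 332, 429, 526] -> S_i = 138 + 97*i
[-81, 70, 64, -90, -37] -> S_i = Random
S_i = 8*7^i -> [8, 56, 392, 2744, 19208]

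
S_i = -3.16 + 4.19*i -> [-3.16, 1.03, 5.22, 9.41, 13.6]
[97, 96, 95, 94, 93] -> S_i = 97 + -1*i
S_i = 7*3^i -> [7, 21, 63, 189, 567]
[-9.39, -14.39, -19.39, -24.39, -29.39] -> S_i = -9.39 + -5.00*i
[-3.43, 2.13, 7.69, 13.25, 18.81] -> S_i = -3.43 + 5.56*i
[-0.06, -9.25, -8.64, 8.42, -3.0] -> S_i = Random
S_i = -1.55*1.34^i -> [-1.55, -2.08, -2.78, -3.73, -5.0]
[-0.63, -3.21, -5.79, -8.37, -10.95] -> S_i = -0.63 + -2.58*i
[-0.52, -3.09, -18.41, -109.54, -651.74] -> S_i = -0.52*5.95^i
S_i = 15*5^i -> [15, 75, 375, 1875, 9375]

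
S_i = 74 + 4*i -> [74, 78, 82, 86, 90]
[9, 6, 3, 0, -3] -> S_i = 9 + -3*i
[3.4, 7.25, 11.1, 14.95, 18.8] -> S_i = 3.40 + 3.85*i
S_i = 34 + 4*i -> [34, 38, 42, 46, 50]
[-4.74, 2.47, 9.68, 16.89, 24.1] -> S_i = -4.74 + 7.21*i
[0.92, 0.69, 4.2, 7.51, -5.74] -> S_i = Random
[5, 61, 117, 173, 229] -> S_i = 5 + 56*i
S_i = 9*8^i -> [9, 72, 576, 4608, 36864]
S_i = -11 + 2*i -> [-11, -9, -7, -5, -3]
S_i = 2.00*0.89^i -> [2.0, 1.78, 1.58, 1.41, 1.25]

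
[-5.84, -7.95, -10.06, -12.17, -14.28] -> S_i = -5.84 + -2.11*i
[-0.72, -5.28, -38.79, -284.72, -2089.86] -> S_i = -0.72*7.34^i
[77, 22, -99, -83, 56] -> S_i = Random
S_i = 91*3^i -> [91, 273, 819, 2457, 7371]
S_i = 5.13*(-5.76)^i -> [5.13, -29.55, 170.2, -980.36, 5646.86]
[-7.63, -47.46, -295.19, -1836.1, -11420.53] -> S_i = -7.63*6.22^i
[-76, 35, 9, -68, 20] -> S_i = Random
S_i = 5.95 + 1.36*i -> [5.95, 7.31, 8.67, 10.03, 11.39]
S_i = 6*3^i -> [6, 18, 54, 162, 486]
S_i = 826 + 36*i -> [826, 862, 898, 934, 970]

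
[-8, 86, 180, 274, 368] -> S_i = -8 + 94*i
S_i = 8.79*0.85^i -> [8.79, 7.47, 6.35, 5.4, 4.59]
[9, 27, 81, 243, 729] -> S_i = 9*3^i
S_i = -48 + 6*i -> [-48, -42, -36, -30, -24]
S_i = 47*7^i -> [47, 329, 2303, 16121, 112847]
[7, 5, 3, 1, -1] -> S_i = 7 + -2*i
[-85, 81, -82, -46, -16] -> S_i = Random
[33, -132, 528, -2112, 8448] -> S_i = 33*-4^i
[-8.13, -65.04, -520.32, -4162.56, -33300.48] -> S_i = -8.13*8.00^i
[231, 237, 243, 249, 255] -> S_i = 231 + 6*i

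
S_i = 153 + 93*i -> [153, 246, 339, 432, 525]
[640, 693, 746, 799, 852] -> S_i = 640 + 53*i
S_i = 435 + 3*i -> [435, 438, 441, 444, 447]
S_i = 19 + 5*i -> [19, 24, 29, 34, 39]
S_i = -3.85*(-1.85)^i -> [-3.85, 7.12, -13.18, 24.38, -45.1]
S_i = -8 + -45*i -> [-8, -53, -98, -143, -188]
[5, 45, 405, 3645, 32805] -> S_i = 5*9^i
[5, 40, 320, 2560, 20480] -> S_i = 5*8^i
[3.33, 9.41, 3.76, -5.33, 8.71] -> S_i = Random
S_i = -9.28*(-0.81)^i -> [-9.28, 7.52, -6.09, 4.93, -3.99]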